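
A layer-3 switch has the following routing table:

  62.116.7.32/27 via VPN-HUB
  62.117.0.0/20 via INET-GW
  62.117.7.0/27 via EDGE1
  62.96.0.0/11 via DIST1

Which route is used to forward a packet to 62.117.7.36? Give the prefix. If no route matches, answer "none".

Entries matching 62.117.7.36:
  62.96.0.0/11 (62.96.0.0 - 62.127.255.255)
  62.117.0.0/20 (62.117.0.0 - 62.117.15.255)
Most specific is 62.117.0.0/20.

62.117.0.0/20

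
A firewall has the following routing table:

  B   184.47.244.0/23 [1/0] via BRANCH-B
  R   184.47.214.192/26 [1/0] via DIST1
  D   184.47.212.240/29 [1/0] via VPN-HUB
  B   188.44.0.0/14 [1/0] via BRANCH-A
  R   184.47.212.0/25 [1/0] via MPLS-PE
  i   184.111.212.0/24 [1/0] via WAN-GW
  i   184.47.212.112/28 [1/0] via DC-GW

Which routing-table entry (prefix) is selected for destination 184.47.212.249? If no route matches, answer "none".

none

184.47.212.249 is outside every listed prefix and there is no default route.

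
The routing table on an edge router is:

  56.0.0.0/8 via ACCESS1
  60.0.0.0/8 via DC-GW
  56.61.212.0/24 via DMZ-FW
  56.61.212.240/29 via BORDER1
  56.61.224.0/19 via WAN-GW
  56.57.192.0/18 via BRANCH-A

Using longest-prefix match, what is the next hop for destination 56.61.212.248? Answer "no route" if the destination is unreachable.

DMZ-FW

Routes whose prefix contains 56.61.212.248:
  56.0.0.0/8 (56.0.0.0 - 56.255.255.255) -> ACCESS1
  56.61.212.0/24 (56.61.212.0 - 56.61.212.255) -> DMZ-FW
More-specific entries that do NOT match:
  56.61.212.240/29 (56.61.212.240 - 56.61.212.247) does not contain 56.61.212.248
Longest matching prefix is /24 -> next hop DMZ-FW.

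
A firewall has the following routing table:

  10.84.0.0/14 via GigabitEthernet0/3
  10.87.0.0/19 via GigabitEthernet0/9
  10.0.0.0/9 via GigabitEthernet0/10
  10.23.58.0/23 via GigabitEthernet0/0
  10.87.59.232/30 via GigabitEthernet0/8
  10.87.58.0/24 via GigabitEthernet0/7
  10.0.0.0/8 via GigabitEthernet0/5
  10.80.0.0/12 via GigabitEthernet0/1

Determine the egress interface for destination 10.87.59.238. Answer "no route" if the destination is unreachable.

GigabitEthernet0/3

Routes whose prefix contains 10.87.59.238:
  10.0.0.0/8 (10.0.0.0 - 10.255.255.255) -> GigabitEthernet0/5
  10.0.0.0/9 (10.0.0.0 - 10.127.255.255) -> GigabitEthernet0/10
  10.80.0.0/12 (10.80.0.0 - 10.95.255.255) -> GigabitEthernet0/1
  10.84.0.0/14 (10.84.0.0 - 10.87.255.255) -> GigabitEthernet0/3
More-specific entries that do NOT match:
  10.87.59.232/30 (10.87.59.232 - 10.87.59.235) does not contain 10.87.59.238
  10.87.58.0/24 (10.87.58.0 - 10.87.58.255) does not contain 10.87.59.238
  10.23.58.0/23 (10.23.58.0 - 10.23.59.255) does not contain 10.87.59.238
  10.87.0.0/19 (10.87.0.0 - 10.87.31.255) does not contain 10.87.59.238
Longest matching prefix is /14 -> interface GigabitEthernet0/3.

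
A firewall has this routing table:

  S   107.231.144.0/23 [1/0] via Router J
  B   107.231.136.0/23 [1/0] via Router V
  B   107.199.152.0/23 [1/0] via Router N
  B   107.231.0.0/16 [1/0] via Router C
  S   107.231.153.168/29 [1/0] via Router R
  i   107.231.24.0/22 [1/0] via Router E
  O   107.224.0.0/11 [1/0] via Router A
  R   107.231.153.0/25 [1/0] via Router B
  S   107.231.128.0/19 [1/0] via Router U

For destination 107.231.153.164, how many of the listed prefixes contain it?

3

Prefixes containing 107.231.153.164:
  107.224.0.0/11 (107.224.0.0 - 107.255.255.255)
  107.231.0.0/16 (107.231.0.0 - 107.231.255.255)
  107.231.128.0/19 (107.231.128.0 - 107.231.159.255)
Total matching entries: 3.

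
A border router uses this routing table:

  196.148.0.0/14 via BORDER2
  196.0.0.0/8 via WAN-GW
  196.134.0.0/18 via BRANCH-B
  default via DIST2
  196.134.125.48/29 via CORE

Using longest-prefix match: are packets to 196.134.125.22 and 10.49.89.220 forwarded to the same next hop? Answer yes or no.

196.134.125.22: longest match 196.0.0.0/8 -> WAN-GW
10.49.89.220: longest match 0.0.0.0/0 -> DIST2

no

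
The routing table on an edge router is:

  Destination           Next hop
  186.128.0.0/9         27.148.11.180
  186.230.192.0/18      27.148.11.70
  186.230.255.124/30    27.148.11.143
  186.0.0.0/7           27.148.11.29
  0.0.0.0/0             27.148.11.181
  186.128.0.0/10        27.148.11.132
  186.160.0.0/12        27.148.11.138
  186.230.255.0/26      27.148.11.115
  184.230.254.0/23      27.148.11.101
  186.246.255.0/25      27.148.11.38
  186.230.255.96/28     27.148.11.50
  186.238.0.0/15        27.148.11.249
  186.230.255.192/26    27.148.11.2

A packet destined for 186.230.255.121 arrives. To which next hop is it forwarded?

27.148.11.70

Routes whose prefix contains 186.230.255.121:
  0.0.0.0/0 (default, matches everything) -> 27.148.11.181
  186.0.0.0/7 (186.0.0.0 - 187.255.255.255) -> 27.148.11.29
  186.128.0.0/9 (186.128.0.0 - 186.255.255.255) -> 27.148.11.180
  186.230.192.0/18 (186.230.192.0 - 186.230.255.255) -> 27.148.11.70
More-specific entries that do NOT match:
  186.230.255.124/30 (186.230.255.124 - 186.230.255.127) does not contain 186.230.255.121
  186.230.255.96/28 (186.230.255.96 - 186.230.255.111) does not contain 186.230.255.121
  186.230.255.0/26 (186.230.255.0 - 186.230.255.63) does not contain 186.230.255.121
  186.230.255.192/26 (186.230.255.192 - 186.230.255.255) does not contain 186.230.255.121
  186.246.255.0/25 (186.246.255.0 - 186.246.255.127) does not contain 186.230.255.121
  184.230.254.0/23 (184.230.254.0 - 184.230.255.255) does not contain 186.230.255.121
Longest matching prefix is /18 -> next hop 27.148.11.70.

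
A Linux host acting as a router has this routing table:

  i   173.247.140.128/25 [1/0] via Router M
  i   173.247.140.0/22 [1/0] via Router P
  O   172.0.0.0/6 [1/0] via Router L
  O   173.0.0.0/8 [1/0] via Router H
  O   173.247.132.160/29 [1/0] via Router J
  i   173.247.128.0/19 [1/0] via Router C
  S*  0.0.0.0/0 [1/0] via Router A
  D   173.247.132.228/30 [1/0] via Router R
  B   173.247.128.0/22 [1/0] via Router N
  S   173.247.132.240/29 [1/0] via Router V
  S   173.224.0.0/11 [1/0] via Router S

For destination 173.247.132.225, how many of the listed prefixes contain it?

5

Prefixes containing 173.247.132.225:
  0.0.0.0/0 (default, matches everything)
  172.0.0.0/6 (172.0.0.0 - 175.255.255.255)
  173.0.0.0/8 (173.0.0.0 - 173.255.255.255)
  173.224.0.0/11 (173.224.0.0 - 173.255.255.255)
  173.247.128.0/19 (173.247.128.0 - 173.247.159.255)
Total matching entries: 5.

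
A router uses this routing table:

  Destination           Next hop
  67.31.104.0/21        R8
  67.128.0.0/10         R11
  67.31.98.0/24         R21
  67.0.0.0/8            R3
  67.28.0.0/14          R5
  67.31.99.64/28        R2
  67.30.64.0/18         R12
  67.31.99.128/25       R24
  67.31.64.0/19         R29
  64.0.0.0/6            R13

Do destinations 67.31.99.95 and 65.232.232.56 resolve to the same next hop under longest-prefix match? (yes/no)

67.31.99.95: longest match 67.28.0.0/14 -> R5
65.232.232.56: longest match 64.0.0.0/6 -> R13

no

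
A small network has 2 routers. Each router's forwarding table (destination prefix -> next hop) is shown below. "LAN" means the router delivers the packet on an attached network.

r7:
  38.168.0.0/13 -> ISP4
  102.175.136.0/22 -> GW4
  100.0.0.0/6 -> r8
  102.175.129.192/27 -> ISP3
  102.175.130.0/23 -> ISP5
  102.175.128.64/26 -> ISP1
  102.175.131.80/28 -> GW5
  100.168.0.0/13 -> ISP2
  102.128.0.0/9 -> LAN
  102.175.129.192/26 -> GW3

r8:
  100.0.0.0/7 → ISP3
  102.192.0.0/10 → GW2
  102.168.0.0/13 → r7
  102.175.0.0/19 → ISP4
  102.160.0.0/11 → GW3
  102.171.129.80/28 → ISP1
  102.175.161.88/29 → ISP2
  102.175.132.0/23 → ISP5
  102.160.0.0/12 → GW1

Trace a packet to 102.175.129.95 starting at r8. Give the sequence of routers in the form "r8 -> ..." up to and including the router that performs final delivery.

At r8: longest match for 102.175.129.95 is 102.168.0.0/13 -> r7
At r7: longest match for 102.175.129.95 is 102.128.0.0/9 -> LAN

r8 -> r7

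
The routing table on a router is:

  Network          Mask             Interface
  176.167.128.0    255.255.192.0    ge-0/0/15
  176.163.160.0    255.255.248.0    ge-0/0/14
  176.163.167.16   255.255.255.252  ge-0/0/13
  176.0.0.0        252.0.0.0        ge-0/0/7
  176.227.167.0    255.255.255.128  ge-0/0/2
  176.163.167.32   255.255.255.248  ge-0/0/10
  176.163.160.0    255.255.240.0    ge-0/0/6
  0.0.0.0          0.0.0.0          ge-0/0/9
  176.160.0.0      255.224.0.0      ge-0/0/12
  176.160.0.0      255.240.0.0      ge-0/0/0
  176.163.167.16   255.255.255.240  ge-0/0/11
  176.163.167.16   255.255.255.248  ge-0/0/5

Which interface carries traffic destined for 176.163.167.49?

Routes whose prefix contains 176.163.167.49:
  0.0.0.0/0 (default, matches everything) -> ge-0/0/9
  176.0.0.0/6 (176.0.0.0 - 179.255.255.255) -> ge-0/0/7
  176.160.0.0/11 (176.160.0.0 - 176.191.255.255) -> ge-0/0/12
  176.160.0.0/12 (176.160.0.0 - 176.175.255.255) -> ge-0/0/0
  176.163.160.0/20 (176.163.160.0 - 176.163.175.255) -> ge-0/0/6
  176.163.160.0/21 (176.163.160.0 - 176.163.167.255) -> ge-0/0/14
More-specific entries that do NOT match:
  176.163.167.16/30 (176.163.167.16 - 176.163.167.19) does not contain 176.163.167.49
  176.163.167.32/29 (176.163.167.32 - 176.163.167.39) does not contain 176.163.167.49
  176.163.167.16/29 (176.163.167.16 - 176.163.167.23) does not contain 176.163.167.49
  176.163.167.16/28 (176.163.167.16 - 176.163.167.31) does not contain 176.163.167.49
  176.227.167.0/25 (176.227.167.0 - 176.227.167.127) does not contain 176.163.167.49
Longest matching prefix is /21 -> interface ge-0/0/14.

ge-0/0/14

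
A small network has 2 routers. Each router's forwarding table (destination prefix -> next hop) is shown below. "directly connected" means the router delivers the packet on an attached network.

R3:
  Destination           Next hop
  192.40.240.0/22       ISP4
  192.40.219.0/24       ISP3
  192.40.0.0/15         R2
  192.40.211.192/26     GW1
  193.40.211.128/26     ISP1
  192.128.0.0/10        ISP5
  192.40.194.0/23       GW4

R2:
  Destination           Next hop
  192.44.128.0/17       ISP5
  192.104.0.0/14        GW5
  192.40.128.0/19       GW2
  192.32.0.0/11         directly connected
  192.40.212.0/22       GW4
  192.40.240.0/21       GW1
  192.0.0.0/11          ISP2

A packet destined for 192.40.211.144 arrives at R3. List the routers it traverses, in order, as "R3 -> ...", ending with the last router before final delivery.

At R3: longest match for 192.40.211.144 is 192.40.0.0/15 -> R2
At R2: longest match for 192.40.211.144 is 192.32.0.0/11 -> directly connected

R3 -> R2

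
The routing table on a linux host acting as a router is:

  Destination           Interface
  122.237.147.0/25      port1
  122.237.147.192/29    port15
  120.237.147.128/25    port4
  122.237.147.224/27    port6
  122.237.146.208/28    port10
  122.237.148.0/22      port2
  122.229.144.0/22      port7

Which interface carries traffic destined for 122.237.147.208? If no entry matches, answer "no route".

No entry's prefix contains 122.237.147.208; there is no default route.

no route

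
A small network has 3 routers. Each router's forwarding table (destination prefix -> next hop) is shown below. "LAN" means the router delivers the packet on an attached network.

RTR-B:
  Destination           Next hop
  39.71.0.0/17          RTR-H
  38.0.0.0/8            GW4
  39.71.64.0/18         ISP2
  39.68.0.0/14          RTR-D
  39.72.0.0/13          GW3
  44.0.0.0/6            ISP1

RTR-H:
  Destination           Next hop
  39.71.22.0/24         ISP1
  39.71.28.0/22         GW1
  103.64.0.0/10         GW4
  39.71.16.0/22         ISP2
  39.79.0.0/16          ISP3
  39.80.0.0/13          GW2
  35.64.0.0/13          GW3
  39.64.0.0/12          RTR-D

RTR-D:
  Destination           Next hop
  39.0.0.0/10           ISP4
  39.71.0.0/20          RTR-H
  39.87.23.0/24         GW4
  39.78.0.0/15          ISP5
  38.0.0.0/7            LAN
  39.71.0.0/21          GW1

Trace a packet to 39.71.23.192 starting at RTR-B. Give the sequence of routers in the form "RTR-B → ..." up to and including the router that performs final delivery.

At RTR-B: longest match for 39.71.23.192 is 39.71.0.0/17 -> RTR-H
At RTR-H: longest match for 39.71.23.192 is 39.64.0.0/12 -> RTR-D
At RTR-D: longest match for 39.71.23.192 is 38.0.0.0/7 -> LAN

RTR-B → RTR-H → RTR-D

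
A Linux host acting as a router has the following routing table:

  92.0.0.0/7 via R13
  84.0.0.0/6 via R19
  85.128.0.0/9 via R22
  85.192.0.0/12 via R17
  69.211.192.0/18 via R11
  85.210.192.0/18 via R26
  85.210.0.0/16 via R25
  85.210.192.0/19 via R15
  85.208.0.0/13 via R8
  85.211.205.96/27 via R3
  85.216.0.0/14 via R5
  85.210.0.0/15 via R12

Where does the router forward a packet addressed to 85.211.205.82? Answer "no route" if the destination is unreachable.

Routes whose prefix contains 85.211.205.82:
  84.0.0.0/6 (84.0.0.0 - 87.255.255.255) -> R19
  85.128.0.0/9 (85.128.0.0 - 85.255.255.255) -> R22
  85.208.0.0/13 (85.208.0.0 - 85.215.255.255) -> R8
  85.210.0.0/15 (85.210.0.0 - 85.211.255.255) -> R12
More-specific entries that do NOT match:
  85.211.205.96/27 (85.211.205.96 - 85.211.205.127) does not contain 85.211.205.82
  85.210.192.0/19 (85.210.192.0 - 85.210.223.255) does not contain 85.211.205.82
  69.211.192.0/18 (69.211.192.0 - 69.211.255.255) does not contain 85.211.205.82
  85.210.192.0/18 (85.210.192.0 - 85.210.255.255) does not contain 85.211.205.82
  85.210.0.0/16 (85.210.0.0 - 85.210.255.255) does not contain 85.211.205.82
Longest matching prefix is /15 -> next hop R12.

R12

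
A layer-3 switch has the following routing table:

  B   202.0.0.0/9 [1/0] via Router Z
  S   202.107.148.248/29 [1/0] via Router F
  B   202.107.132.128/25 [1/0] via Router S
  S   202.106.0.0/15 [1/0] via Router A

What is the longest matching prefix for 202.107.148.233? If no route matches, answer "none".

202.106.0.0/15

Entries matching 202.107.148.233:
  202.0.0.0/9 (202.0.0.0 - 202.127.255.255)
  202.106.0.0/15 (202.106.0.0 - 202.107.255.255)
Most specific is 202.106.0.0/15.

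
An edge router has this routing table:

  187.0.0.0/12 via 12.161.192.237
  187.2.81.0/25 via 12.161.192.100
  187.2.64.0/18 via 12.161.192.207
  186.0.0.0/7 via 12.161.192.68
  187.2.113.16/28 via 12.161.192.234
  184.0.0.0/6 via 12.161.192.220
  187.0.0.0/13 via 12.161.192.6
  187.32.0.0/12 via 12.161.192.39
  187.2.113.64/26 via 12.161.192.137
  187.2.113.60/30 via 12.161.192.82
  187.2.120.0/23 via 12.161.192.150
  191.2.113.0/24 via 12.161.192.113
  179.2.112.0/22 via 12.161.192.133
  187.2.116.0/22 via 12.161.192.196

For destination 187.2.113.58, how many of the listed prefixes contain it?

Prefixes containing 187.2.113.58:
  184.0.0.0/6 (184.0.0.0 - 187.255.255.255)
  186.0.0.0/7 (186.0.0.0 - 187.255.255.255)
  187.0.0.0/12 (187.0.0.0 - 187.15.255.255)
  187.0.0.0/13 (187.0.0.0 - 187.7.255.255)
  187.2.64.0/18 (187.2.64.0 - 187.2.127.255)
Total matching entries: 5.

5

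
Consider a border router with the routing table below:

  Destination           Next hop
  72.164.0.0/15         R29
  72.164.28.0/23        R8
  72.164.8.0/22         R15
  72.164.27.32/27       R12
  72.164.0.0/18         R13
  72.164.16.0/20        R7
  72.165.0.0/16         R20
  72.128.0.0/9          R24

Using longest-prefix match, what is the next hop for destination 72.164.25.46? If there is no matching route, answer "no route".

Routes whose prefix contains 72.164.25.46:
  72.128.0.0/9 (72.128.0.0 - 72.255.255.255) -> R24
  72.164.0.0/15 (72.164.0.0 - 72.165.255.255) -> R29
  72.164.0.0/18 (72.164.0.0 - 72.164.63.255) -> R13
  72.164.16.0/20 (72.164.16.0 - 72.164.31.255) -> R7
More-specific entries that do NOT match:
  72.164.27.32/27 (72.164.27.32 - 72.164.27.63) does not contain 72.164.25.46
  72.164.28.0/23 (72.164.28.0 - 72.164.29.255) does not contain 72.164.25.46
  72.164.8.0/22 (72.164.8.0 - 72.164.11.255) does not contain 72.164.25.46
Longest matching prefix is /20 -> next hop R7.

R7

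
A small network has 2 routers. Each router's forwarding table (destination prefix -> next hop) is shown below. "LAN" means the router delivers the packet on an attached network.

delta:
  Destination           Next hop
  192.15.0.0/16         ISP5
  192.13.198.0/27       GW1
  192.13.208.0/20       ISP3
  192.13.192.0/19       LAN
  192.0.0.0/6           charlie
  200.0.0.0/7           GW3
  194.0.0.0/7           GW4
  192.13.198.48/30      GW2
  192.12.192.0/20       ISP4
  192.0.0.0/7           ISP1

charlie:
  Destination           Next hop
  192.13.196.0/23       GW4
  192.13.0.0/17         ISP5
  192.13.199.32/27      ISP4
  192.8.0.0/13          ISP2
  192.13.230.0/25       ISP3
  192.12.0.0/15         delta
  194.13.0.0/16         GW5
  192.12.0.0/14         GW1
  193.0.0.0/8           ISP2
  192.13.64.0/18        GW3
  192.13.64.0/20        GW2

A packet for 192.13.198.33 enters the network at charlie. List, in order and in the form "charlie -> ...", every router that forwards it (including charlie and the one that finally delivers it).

At charlie: longest match for 192.13.198.33 is 192.12.0.0/15 -> delta
At delta: longest match for 192.13.198.33 is 192.13.192.0/19 -> LAN

charlie -> delta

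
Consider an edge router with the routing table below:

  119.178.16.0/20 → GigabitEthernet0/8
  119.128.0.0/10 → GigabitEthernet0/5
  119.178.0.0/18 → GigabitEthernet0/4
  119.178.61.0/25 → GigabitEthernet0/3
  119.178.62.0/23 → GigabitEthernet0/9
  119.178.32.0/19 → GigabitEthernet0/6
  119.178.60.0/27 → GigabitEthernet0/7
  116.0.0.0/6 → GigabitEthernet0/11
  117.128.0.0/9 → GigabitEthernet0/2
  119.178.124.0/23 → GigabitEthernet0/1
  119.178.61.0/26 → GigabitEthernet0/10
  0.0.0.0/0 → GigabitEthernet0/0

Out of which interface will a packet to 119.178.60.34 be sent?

GigabitEthernet0/6

Routes whose prefix contains 119.178.60.34:
  0.0.0.0/0 (default, matches everything) -> GigabitEthernet0/0
  116.0.0.0/6 (116.0.0.0 - 119.255.255.255) -> GigabitEthernet0/11
  119.128.0.0/10 (119.128.0.0 - 119.191.255.255) -> GigabitEthernet0/5
  119.178.0.0/18 (119.178.0.0 - 119.178.63.255) -> GigabitEthernet0/4
  119.178.32.0/19 (119.178.32.0 - 119.178.63.255) -> GigabitEthernet0/6
More-specific entries that do NOT match:
  119.178.60.0/27 (119.178.60.0 - 119.178.60.31) does not contain 119.178.60.34
  119.178.61.0/26 (119.178.61.0 - 119.178.61.63) does not contain 119.178.60.34
  119.178.61.0/25 (119.178.61.0 - 119.178.61.127) does not contain 119.178.60.34
  119.178.62.0/23 (119.178.62.0 - 119.178.63.255) does not contain 119.178.60.34
  119.178.124.0/23 (119.178.124.0 - 119.178.125.255) does not contain 119.178.60.34
  119.178.16.0/20 (119.178.16.0 - 119.178.31.255) does not contain 119.178.60.34
Longest matching prefix is /19 -> interface GigabitEthernet0/6.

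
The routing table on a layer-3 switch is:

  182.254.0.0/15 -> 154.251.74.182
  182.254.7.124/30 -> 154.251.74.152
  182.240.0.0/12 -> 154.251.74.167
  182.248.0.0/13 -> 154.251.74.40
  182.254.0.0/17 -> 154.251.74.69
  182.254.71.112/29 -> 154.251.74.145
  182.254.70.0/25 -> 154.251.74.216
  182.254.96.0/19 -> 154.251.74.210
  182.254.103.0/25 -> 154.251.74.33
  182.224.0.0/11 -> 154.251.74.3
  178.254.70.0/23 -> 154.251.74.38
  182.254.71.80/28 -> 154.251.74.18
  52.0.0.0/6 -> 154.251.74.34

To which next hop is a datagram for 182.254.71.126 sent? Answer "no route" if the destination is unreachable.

Routes whose prefix contains 182.254.71.126:
  182.224.0.0/11 (182.224.0.0 - 182.255.255.255) -> 154.251.74.3
  182.240.0.0/12 (182.240.0.0 - 182.255.255.255) -> 154.251.74.167
  182.248.0.0/13 (182.248.0.0 - 182.255.255.255) -> 154.251.74.40
  182.254.0.0/15 (182.254.0.0 - 182.255.255.255) -> 154.251.74.182
  182.254.0.0/17 (182.254.0.0 - 182.254.127.255) -> 154.251.74.69
More-specific entries that do NOT match:
  182.254.7.124/30 (182.254.7.124 - 182.254.7.127) does not contain 182.254.71.126
  182.254.71.112/29 (182.254.71.112 - 182.254.71.119) does not contain 182.254.71.126
  182.254.71.80/28 (182.254.71.80 - 182.254.71.95) does not contain 182.254.71.126
  182.254.70.0/25 (182.254.70.0 - 182.254.70.127) does not contain 182.254.71.126
  182.254.103.0/25 (182.254.103.0 - 182.254.103.127) does not contain 182.254.71.126
  178.254.70.0/23 (178.254.70.0 - 178.254.71.255) does not contain 182.254.71.126
  182.254.96.0/19 (182.254.96.0 - 182.254.127.255) does not contain 182.254.71.126
Longest matching prefix is /17 -> next hop 154.251.74.69.

154.251.74.69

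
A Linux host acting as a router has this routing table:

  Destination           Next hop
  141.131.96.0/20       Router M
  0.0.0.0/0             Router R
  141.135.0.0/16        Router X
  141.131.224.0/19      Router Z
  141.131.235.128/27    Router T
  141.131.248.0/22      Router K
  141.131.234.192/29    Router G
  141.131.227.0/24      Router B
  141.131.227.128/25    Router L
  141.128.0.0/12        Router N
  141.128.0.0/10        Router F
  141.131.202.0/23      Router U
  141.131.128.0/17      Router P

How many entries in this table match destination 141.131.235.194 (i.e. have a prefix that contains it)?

5

Prefixes containing 141.131.235.194:
  0.0.0.0/0 (default, matches everything)
  141.128.0.0/10 (141.128.0.0 - 141.191.255.255)
  141.128.0.0/12 (141.128.0.0 - 141.143.255.255)
  141.131.128.0/17 (141.131.128.0 - 141.131.255.255)
  141.131.224.0/19 (141.131.224.0 - 141.131.255.255)
Total matching entries: 5.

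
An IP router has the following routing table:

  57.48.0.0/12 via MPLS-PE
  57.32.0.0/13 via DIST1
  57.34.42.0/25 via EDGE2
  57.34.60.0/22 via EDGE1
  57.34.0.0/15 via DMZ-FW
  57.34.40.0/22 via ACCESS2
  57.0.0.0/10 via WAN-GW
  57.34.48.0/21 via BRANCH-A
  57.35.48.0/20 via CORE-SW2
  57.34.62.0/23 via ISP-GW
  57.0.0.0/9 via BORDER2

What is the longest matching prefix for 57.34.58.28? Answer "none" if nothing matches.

Entries matching 57.34.58.28:
  57.0.0.0/9 (57.0.0.0 - 57.127.255.255)
  57.0.0.0/10 (57.0.0.0 - 57.63.255.255)
  57.32.0.0/13 (57.32.0.0 - 57.39.255.255)
  57.34.0.0/15 (57.34.0.0 - 57.35.255.255)
Most specific is 57.34.0.0/15.

57.34.0.0/15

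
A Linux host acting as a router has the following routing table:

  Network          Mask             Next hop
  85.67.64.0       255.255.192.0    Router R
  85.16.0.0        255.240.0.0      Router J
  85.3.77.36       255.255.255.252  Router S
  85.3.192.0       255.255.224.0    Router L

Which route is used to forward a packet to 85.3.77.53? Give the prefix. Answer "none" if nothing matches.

none

85.3.77.53 is outside every listed prefix and there is no default route.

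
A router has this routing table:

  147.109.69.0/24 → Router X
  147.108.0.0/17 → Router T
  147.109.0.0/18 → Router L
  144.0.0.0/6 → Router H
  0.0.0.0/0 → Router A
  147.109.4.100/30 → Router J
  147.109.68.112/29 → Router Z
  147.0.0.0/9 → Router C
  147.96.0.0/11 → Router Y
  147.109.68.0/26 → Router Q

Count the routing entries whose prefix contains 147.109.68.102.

4

Prefixes containing 147.109.68.102:
  0.0.0.0/0 (default, matches everything)
  144.0.0.0/6 (144.0.0.0 - 147.255.255.255)
  147.0.0.0/9 (147.0.0.0 - 147.127.255.255)
  147.96.0.0/11 (147.96.0.0 - 147.127.255.255)
Total matching entries: 4.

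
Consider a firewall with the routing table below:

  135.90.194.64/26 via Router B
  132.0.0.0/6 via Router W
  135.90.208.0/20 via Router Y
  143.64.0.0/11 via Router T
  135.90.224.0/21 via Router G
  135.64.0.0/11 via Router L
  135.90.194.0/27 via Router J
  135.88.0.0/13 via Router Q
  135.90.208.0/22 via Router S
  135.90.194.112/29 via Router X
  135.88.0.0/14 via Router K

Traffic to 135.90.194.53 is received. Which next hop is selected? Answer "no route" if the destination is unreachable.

Router K

Routes whose prefix contains 135.90.194.53:
  132.0.0.0/6 (132.0.0.0 - 135.255.255.255) -> Router W
  135.64.0.0/11 (135.64.0.0 - 135.95.255.255) -> Router L
  135.88.0.0/13 (135.88.0.0 - 135.95.255.255) -> Router Q
  135.88.0.0/14 (135.88.0.0 - 135.91.255.255) -> Router K
More-specific entries that do NOT match:
  135.90.194.112/29 (135.90.194.112 - 135.90.194.119) does not contain 135.90.194.53
  135.90.194.0/27 (135.90.194.0 - 135.90.194.31) does not contain 135.90.194.53
  135.90.194.64/26 (135.90.194.64 - 135.90.194.127) does not contain 135.90.194.53
  135.90.208.0/22 (135.90.208.0 - 135.90.211.255) does not contain 135.90.194.53
  135.90.224.0/21 (135.90.224.0 - 135.90.231.255) does not contain 135.90.194.53
  135.90.208.0/20 (135.90.208.0 - 135.90.223.255) does not contain 135.90.194.53
Longest matching prefix is /14 -> next hop Router K.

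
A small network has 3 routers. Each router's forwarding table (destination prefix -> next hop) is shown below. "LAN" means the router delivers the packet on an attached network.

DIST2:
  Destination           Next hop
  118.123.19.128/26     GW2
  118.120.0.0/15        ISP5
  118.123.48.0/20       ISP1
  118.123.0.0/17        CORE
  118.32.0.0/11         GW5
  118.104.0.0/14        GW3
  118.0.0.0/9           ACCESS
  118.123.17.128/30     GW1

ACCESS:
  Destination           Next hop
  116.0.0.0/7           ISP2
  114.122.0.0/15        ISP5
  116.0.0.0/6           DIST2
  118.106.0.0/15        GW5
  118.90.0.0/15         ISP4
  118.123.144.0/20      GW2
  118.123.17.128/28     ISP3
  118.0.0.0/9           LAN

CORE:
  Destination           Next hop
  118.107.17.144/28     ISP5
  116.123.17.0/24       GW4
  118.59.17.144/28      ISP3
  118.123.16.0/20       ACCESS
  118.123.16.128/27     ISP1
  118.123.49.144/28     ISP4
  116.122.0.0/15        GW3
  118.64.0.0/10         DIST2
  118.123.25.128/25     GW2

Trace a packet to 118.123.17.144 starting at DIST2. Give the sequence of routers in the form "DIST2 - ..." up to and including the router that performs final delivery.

DIST2 - CORE - ACCESS

At DIST2: longest match for 118.123.17.144 is 118.123.0.0/17 -> CORE
At CORE: longest match for 118.123.17.144 is 118.123.16.0/20 -> ACCESS
At ACCESS: longest match for 118.123.17.144 is 118.0.0.0/9 -> LAN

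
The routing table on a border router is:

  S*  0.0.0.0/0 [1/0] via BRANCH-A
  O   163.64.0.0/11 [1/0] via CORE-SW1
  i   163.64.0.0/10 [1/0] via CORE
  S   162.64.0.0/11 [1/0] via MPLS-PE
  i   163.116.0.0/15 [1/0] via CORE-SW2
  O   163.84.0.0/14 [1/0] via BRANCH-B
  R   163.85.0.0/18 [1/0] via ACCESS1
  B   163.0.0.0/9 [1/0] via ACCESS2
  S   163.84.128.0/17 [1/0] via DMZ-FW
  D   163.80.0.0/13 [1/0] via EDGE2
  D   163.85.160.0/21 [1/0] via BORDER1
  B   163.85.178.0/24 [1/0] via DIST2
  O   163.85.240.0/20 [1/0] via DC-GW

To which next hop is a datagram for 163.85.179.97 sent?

BRANCH-B

Routes whose prefix contains 163.85.179.97:
  0.0.0.0/0 (default, matches everything) -> BRANCH-A
  163.0.0.0/9 (163.0.0.0 - 163.127.255.255) -> ACCESS2
  163.64.0.0/10 (163.64.0.0 - 163.127.255.255) -> CORE
  163.64.0.0/11 (163.64.0.0 - 163.95.255.255) -> CORE-SW1
  163.80.0.0/13 (163.80.0.0 - 163.87.255.255) -> EDGE2
  163.84.0.0/14 (163.84.0.0 - 163.87.255.255) -> BRANCH-B
More-specific entries that do NOT match:
  163.85.178.0/24 (163.85.178.0 - 163.85.178.255) does not contain 163.85.179.97
  163.85.160.0/21 (163.85.160.0 - 163.85.167.255) does not contain 163.85.179.97
  163.85.240.0/20 (163.85.240.0 - 163.85.255.255) does not contain 163.85.179.97
  163.85.0.0/18 (163.85.0.0 - 163.85.63.255) does not contain 163.85.179.97
  163.84.128.0/17 (163.84.128.0 - 163.84.255.255) does not contain 163.85.179.97
  163.116.0.0/15 (163.116.0.0 - 163.117.255.255) does not contain 163.85.179.97
Longest matching prefix is /14 -> next hop BRANCH-B.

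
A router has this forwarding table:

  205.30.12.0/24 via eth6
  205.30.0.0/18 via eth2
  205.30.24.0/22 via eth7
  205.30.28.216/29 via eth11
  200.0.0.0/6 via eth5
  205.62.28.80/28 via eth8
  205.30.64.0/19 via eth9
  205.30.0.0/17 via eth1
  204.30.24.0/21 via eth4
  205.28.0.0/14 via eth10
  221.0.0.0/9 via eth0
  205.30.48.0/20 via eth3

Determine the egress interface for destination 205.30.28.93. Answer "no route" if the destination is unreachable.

Routes whose prefix contains 205.30.28.93:
  205.28.0.0/14 (205.28.0.0 - 205.31.255.255) -> eth10
  205.30.0.0/17 (205.30.0.0 - 205.30.127.255) -> eth1
  205.30.0.0/18 (205.30.0.0 - 205.30.63.255) -> eth2
More-specific entries that do NOT match:
  205.30.28.216/29 (205.30.28.216 - 205.30.28.223) does not contain 205.30.28.93
  205.62.28.80/28 (205.62.28.80 - 205.62.28.95) does not contain 205.30.28.93
  205.30.12.0/24 (205.30.12.0 - 205.30.12.255) does not contain 205.30.28.93
  205.30.24.0/22 (205.30.24.0 - 205.30.27.255) does not contain 205.30.28.93
  204.30.24.0/21 (204.30.24.0 - 204.30.31.255) does not contain 205.30.28.93
  205.30.48.0/20 (205.30.48.0 - 205.30.63.255) does not contain 205.30.28.93
  205.30.64.0/19 (205.30.64.0 - 205.30.95.255) does not contain 205.30.28.93
Longest matching prefix is /18 -> interface eth2.

eth2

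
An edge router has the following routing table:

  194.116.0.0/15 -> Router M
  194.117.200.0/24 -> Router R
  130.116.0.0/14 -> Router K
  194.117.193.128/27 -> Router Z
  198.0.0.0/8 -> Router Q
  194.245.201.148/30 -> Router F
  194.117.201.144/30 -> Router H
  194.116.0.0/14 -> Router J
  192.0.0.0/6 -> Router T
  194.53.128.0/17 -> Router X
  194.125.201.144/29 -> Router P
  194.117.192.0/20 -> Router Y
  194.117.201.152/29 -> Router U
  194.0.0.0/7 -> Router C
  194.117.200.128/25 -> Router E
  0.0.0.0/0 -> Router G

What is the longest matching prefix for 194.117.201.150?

194.117.192.0/20

Entries matching 194.117.201.150:
  0.0.0.0/0 (default, matches everything)
  192.0.0.0/6 (192.0.0.0 - 195.255.255.255)
  194.0.0.0/7 (194.0.0.0 - 195.255.255.255)
  194.116.0.0/14 (194.116.0.0 - 194.119.255.255)
  194.116.0.0/15 (194.116.0.0 - 194.117.255.255)
  194.117.192.0/20 (194.117.192.0 - 194.117.207.255)
Most specific is 194.117.192.0/20.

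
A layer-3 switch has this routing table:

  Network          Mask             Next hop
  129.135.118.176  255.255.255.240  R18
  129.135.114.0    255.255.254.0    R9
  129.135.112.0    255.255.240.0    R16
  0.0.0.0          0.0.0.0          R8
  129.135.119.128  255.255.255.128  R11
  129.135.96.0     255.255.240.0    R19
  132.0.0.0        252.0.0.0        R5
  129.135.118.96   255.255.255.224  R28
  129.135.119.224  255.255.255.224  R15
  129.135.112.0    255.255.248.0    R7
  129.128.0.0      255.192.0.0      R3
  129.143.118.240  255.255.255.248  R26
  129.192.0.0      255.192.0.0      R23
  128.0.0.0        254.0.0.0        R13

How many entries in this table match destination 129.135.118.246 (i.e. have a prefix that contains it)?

5

Prefixes containing 129.135.118.246:
  0.0.0.0/0 (default, matches everything)
  128.0.0.0/7 (128.0.0.0 - 129.255.255.255)
  129.128.0.0/10 (129.128.0.0 - 129.191.255.255)
  129.135.112.0/20 (129.135.112.0 - 129.135.127.255)
  129.135.112.0/21 (129.135.112.0 - 129.135.119.255)
Total matching entries: 5.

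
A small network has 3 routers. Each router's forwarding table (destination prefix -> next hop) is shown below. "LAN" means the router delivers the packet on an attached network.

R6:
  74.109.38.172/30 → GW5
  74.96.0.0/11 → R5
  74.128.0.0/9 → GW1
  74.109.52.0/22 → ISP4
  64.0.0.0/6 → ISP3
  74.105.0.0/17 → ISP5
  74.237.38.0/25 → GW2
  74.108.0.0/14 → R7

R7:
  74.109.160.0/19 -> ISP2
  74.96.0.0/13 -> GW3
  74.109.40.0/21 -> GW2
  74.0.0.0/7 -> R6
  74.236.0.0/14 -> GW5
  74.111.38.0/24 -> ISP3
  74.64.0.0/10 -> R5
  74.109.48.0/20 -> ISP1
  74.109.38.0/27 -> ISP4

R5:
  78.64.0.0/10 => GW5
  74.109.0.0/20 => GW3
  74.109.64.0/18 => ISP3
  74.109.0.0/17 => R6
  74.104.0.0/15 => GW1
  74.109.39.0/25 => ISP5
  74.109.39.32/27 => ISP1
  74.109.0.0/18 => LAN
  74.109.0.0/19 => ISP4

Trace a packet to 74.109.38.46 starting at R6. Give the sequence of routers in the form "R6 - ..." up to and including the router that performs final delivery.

At R6: longest match for 74.109.38.46 is 74.108.0.0/14 -> R7
At R7: longest match for 74.109.38.46 is 74.64.0.0/10 -> R5
At R5: longest match for 74.109.38.46 is 74.109.0.0/18 -> LAN

R6 - R7 - R5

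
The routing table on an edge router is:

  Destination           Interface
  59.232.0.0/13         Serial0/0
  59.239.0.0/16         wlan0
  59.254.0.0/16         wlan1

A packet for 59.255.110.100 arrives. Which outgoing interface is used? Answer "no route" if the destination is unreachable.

No entry's prefix contains 59.255.110.100; there is no default route.

no route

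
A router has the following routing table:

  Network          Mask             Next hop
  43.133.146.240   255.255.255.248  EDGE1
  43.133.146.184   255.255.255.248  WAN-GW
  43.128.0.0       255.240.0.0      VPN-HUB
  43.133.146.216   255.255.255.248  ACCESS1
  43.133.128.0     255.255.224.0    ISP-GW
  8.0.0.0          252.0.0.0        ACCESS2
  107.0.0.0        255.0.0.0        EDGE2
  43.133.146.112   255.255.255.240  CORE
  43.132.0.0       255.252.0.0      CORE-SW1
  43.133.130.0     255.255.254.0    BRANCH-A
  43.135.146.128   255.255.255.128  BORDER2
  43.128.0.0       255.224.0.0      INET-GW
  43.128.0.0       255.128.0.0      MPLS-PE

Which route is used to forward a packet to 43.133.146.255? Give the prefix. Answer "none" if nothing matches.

43.133.128.0/19

Entries matching 43.133.146.255:
  43.128.0.0/9 (43.128.0.0 - 43.255.255.255)
  43.128.0.0/11 (43.128.0.0 - 43.159.255.255)
  43.128.0.0/12 (43.128.0.0 - 43.143.255.255)
  43.132.0.0/14 (43.132.0.0 - 43.135.255.255)
  43.133.128.0/19 (43.133.128.0 - 43.133.159.255)
Most specific is 43.133.128.0/19.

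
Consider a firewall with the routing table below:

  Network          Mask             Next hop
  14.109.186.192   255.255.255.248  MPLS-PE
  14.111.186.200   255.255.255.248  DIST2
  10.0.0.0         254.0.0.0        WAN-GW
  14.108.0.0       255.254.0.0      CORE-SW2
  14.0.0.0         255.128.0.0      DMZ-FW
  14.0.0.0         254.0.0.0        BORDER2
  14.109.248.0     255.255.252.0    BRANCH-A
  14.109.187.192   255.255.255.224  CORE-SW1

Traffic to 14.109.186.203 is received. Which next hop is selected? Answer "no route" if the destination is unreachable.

CORE-SW2

Routes whose prefix contains 14.109.186.203:
  14.0.0.0/7 (14.0.0.0 - 15.255.255.255) -> BORDER2
  14.0.0.0/9 (14.0.0.0 - 14.127.255.255) -> DMZ-FW
  14.108.0.0/15 (14.108.0.0 - 14.109.255.255) -> CORE-SW2
More-specific entries that do NOT match:
  14.109.186.192/29 (14.109.186.192 - 14.109.186.199) does not contain 14.109.186.203
  14.111.186.200/29 (14.111.186.200 - 14.111.186.207) does not contain 14.109.186.203
  14.109.187.192/27 (14.109.187.192 - 14.109.187.223) does not contain 14.109.186.203
  14.109.248.0/22 (14.109.248.0 - 14.109.251.255) does not contain 14.109.186.203
Longest matching prefix is /15 -> next hop CORE-SW2.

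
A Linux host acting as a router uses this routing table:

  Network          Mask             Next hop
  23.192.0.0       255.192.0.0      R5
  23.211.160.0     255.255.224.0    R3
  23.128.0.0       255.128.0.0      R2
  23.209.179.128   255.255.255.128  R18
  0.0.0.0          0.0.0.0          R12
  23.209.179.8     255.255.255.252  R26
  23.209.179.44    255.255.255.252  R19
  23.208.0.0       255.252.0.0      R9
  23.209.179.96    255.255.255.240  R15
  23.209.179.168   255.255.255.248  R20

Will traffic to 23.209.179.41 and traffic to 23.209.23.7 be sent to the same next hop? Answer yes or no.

23.209.179.41: longest match 23.208.0.0/14 -> R9
23.209.23.7: longest match 23.208.0.0/14 -> R9

yes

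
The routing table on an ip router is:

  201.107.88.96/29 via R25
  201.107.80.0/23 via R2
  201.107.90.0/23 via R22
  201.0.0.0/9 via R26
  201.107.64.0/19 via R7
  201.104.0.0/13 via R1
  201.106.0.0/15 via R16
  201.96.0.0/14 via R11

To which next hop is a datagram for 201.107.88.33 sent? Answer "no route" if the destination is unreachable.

R7

Routes whose prefix contains 201.107.88.33:
  201.0.0.0/9 (201.0.0.0 - 201.127.255.255) -> R26
  201.104.0.0/13 (201.104.0.0 - 201.111.255.255) -> R1
  201.106.0.0/15 (201.106.0.0 - 201.107.255.255) -> R16
  201.107.64.0/19 (201.107.64.0 - 201.107.95.255) -> R7
More-specific entries that do NOT match:
  201.107.88.96/29 (201.107.88.96 - 201.107.88.103) does not contain 201.107.88.33
  201.107.80.0/23 (201.107.80.0 - 201.107.81.255) does not contain 201.107.88.33
  201.107.90.0/23 (201.107.90.0 - 201.107.91.255) does not contain 201.107.88.33
Longest matching prefix is /19 -> next hop R7.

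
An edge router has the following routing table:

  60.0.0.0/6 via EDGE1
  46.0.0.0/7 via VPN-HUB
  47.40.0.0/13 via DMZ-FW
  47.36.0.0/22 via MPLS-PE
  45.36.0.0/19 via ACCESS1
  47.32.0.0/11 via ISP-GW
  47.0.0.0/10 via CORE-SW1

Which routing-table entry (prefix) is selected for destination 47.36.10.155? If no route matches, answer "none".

47.32.0.0/11

Entries matching 47.36.10.155:
  46.0.0.0/7 (46.0.0.0 - 47.255.255.255)
  47.0.0.0/10 (47.0.0.0 - 47.63.255.255)
  47.32.0.0/11 (47.32.0.0 - 47.63.255.255)
Most specific is 47.32.0.0/11.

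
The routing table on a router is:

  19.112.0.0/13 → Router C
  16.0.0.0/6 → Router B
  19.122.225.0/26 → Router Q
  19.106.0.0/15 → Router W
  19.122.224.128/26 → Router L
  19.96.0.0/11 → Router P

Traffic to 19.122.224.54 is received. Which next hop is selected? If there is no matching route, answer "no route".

Router P

Routes whose prefix contains 19.122.224.54:
  16.0.0.0/6 (16.0.0.0 - 19.255.255.255) -> Router B
  19.96.0.0/11 (19.96.0.0 - 19.127.255.255) -> Router P
More-specific entries that do NOT match:
  19.122.225.0/26 (19.122.225.0 - 19.122.225.63) does not contain 19.122.224.54
  19.122.224.128/26 (19.122.224.128 - 19.122.224.191) does not contain 19.122.224.54
  19.106.0.0/15 (19.106.0.0 - 19.107.255.255) does not contain 19.122.224.54
  19.112.0.0/13 (19.112.0.0 - 19.119.255.255) does not contain 19.122.224.54
Longest matching prefix is /11 -> next hop Router P.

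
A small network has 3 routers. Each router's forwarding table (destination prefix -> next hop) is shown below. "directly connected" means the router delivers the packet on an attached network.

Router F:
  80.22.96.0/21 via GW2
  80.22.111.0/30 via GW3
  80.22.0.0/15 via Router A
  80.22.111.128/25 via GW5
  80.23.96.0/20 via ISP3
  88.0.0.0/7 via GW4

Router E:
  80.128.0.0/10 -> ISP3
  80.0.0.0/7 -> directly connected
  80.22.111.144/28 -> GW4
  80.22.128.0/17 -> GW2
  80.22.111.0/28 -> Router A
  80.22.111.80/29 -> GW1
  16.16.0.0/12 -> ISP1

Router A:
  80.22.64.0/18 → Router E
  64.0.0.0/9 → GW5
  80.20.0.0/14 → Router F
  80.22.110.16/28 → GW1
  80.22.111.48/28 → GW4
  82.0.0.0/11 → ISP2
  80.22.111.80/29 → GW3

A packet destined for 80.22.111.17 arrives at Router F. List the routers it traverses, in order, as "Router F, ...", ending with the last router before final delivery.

At Router F: longest match for 80.22.111.17 is 80.22.0.0/15 -> Router A
At Router A: longest match for 80.22.111.17 is 80.22.64.0/18 -> Router E
At Router E: longest match for 80.22.111.17 is 80.0.0.0/7 -> directly connected

Router F, Router A, Router E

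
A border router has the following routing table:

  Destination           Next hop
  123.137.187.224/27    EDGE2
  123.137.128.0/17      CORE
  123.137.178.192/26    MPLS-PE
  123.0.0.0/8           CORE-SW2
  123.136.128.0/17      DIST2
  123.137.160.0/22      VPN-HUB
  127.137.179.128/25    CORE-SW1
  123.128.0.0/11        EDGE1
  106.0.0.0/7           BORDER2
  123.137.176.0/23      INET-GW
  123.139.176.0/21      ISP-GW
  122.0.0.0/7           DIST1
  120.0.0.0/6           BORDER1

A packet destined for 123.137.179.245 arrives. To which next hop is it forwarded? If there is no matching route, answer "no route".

Routes whose prefix contains 123.137.179.245:
  120.0.0.0/6 (120.0.0.0 - 123.255.255.255) -> BORDER1
  122.0.0.0/7 (122.0.0.0 - 123.255.255.255) -> DIST1
  123.0.0.0/8 (123.0.0.0 - 123.255.255.255) -> CORE-SW2
  123.128.0.0/11 (123.128.0.0 - 123.159.255.255) -> EDGE1
  123.137.128.0/17 (123.137.128.0 - 123.137.255.255) -> CORE
More-specific entries that do NOT match:
  123.137.187.224/27 (123.137.187.224 - 123.137.187.255) does not contain 123.137.179.245
  123.137.178.192/26 (123.137.178.192 - 123.137.178.255) does not contain 123.137.179.245
  127.137.179.128/25 (127.137.179.128 - 127.137.179.255) does not contain 123.137.179.245
  123.137.176.0/23 (123.137.176.0 - 123.137.177.255) does not contain 123.137.179.245
  123.137.160.0/22 (123.137.160.0 - 123.137.163.255) does not contain 123.137.179.245
  123.139.176.0/21 (123.139.176.0 - 123.139.183.255) does not contain 123.137.179.245
Longest matching prefix is /17 -> next hop CORE.

CORE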